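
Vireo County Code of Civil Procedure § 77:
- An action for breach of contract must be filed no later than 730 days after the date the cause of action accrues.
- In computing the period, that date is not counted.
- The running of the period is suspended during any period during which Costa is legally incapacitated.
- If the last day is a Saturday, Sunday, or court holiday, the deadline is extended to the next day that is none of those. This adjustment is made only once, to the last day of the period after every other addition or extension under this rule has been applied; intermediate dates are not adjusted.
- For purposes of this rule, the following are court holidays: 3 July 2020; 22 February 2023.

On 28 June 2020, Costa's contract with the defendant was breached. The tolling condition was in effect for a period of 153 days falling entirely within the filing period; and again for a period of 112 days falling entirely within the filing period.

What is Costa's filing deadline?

March 20, 2023

730 days after 28 June 2020 is June 28, 2022.
Tolling adds 153 days: June 28, 2022 + 153 days = November 28, 2022.
Tolling adds 112 days: November 28, 2022 + 112 days = March 20, 2023.
March 20, 2023 is a Monday and not a court holiday, so no extension applies.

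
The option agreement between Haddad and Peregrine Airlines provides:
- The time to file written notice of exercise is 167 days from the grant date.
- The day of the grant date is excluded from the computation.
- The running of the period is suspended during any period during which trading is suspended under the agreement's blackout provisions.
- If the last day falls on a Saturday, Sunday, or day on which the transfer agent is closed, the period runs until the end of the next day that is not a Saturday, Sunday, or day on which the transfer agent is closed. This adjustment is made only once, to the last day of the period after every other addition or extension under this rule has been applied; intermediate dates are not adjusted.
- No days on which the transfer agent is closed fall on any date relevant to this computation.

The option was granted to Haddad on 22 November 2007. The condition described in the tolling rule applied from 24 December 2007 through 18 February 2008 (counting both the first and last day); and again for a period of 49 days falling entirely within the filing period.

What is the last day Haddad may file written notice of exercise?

August 21, 2008

167 days after 22 November 2007 is May 7, 2008.
From December 24, 2007 through February 18, 2008 inclusive is 57 days; tolling adds 57 days: May 7, 2008 + 57 days = July 3, 2008.
Tolling adds 49 days: July 3, 2008 + 49 days = August 21, 2008.
August 21, 2008 is a Thursday and not a day on which the transfer agent is closed, so no extension applies.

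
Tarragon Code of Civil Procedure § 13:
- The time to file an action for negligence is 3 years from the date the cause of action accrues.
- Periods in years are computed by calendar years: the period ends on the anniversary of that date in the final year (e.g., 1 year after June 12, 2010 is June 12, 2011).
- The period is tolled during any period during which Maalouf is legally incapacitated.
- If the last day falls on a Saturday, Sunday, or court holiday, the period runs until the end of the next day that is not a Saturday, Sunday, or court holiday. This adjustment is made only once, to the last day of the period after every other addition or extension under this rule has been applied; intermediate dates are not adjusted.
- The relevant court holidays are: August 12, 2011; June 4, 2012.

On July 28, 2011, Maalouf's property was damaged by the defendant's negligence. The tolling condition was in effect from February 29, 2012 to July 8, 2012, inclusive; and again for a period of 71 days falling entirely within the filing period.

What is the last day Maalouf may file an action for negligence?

February 16, 2015

3 years after July 28, 2011 is July 28, 2014.
From February 29, 2012 through July 8, 2012 inclusive is 131 days; tolling adds 131 days: July 28, 2014 + 131 days = December 6, 2014.
Tolling adds 71 days: December 6, 2014 + 71 days = February 15, 2015.
February 15, 2015 is Sunday. The next qualifying day is February 16, 2015.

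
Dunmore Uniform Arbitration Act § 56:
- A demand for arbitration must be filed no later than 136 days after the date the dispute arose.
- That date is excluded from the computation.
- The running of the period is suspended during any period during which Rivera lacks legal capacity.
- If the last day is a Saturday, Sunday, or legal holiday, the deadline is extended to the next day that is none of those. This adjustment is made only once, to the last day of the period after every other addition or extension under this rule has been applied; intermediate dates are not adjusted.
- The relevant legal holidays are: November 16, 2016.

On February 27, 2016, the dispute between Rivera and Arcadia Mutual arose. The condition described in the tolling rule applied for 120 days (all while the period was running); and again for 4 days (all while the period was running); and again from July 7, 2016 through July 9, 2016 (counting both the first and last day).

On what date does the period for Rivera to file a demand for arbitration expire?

136 days after February 27, 2016 is July 12, 2016.
Tolling adds 120 days: July 12, 2016 + 120 days = November 9, 2016.
Tolling adds 4 days: November 9, 2016 + 4 days = November 13, 2016.
From July 7, 2016 through July 9, 2016 inclusive is 3 days; tolling adds 3 days: November 13, 2016 + 3 days = November 16, 2016.
November 16, 2016 is a listed holiday. The next qualifying day is November 17, 2016.

November 17, 2016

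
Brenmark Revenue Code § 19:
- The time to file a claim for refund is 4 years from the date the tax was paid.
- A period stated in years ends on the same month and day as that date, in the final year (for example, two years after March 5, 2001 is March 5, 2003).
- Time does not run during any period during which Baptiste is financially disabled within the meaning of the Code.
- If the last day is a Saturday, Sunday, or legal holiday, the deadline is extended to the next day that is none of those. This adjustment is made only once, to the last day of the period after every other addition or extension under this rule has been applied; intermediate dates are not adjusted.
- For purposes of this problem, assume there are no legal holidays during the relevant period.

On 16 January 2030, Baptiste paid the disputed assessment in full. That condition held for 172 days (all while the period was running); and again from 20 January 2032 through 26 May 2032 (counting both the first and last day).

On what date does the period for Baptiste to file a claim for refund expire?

November 13, 2034

4 years after 16 January 2030 is January 16, 2034.
Tolling adds 172 days: January 16, 2034 + 172 days = July 7, 2034.
From January 20, 2032 through May 26, 2032 inclusive is 128 days; tolling adds 128 days: July 7, 2034 + 128 days = November 12, 2034.
November 12, 2034 is Sunday. The next qualifying day is November 13, 2034.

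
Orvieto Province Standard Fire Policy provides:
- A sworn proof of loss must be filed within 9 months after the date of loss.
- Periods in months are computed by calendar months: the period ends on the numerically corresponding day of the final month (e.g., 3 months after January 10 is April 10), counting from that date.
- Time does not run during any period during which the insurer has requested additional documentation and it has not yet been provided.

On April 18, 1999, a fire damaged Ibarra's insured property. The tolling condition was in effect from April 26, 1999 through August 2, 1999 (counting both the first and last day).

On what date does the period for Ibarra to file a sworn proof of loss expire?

April 26, 2000

9 months after April 18, 1999 is January 18, 2000.
From April 26, 1999 through August 2, 1999 inclusive is 99 days; tolling adds 99 days: January 18, 2000 + 99 days = April 26, 2000.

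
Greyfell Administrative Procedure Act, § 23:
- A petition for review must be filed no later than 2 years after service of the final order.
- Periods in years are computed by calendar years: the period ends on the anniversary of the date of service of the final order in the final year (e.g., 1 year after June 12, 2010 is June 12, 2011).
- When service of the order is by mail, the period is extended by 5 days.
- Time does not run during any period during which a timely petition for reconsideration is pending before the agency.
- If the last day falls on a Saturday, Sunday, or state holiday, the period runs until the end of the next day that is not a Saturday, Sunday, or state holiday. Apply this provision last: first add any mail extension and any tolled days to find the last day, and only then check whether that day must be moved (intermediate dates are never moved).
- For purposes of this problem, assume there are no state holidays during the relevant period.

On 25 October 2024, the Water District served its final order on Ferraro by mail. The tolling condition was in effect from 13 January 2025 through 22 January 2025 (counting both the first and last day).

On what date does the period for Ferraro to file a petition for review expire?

2 years after 25 October 2024 is October 25, 2026.
Service was by mail, adding 5 days: October 25, 2026 + 5 days = October 30, 2026.
From January 13, 2025 through January 22, 2025 inclusive is 10 days; tolling adds 10 days: October 30, 2026 + 10 days = November 9, 2026.
November 9, 2026 is a Monday and not a state holiday, so no extension applies.

November 9, 2026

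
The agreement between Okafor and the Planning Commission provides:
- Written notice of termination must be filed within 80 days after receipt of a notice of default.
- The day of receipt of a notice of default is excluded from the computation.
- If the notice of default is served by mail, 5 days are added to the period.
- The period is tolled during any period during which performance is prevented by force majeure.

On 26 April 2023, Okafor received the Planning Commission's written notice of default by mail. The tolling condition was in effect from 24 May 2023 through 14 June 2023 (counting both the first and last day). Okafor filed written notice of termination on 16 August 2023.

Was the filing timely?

No

80 days after 26 April 2023 is July 15, 2023.
Service was by mail, adding 5 days: July 15, 2023 + 5 days = July 20, 2023.
From May 24, 2023 through June 14, 2023 inclusive is 22 days; tolling adds 22 days: July 20, 2023 + 22 days = August 11, 2023.
The deadline is August 11, 2023; the filing on August 16, 2023 is after that date.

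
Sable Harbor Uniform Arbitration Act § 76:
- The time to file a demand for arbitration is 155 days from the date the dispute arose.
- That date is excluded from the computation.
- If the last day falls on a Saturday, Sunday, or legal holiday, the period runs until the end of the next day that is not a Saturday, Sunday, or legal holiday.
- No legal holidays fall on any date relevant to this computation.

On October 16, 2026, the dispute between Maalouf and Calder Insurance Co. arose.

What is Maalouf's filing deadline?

155 days after October 16, 2026 is March 20, 2027.
March 20, 2027 is Saturday; March 21, 2027 is Sunday. The next qualifying day is March 22, 2027.

March 22, 2027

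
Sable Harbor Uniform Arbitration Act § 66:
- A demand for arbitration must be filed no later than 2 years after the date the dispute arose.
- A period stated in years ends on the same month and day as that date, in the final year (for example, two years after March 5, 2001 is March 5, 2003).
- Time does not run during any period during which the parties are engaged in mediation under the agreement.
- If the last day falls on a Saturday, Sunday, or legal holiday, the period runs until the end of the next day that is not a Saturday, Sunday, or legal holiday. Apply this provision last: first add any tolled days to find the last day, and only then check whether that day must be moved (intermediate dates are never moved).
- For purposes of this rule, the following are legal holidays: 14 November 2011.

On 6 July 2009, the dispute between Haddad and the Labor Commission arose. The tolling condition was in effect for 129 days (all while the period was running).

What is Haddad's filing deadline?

2 years after 6 July 2009 is July 6, 2011.
Tolling adds 129 days: July 6, 2011 + 129 days = November 12, 2011.
November 12, 2011 is Saturday; November 13, 2011 is Sunday; November 14, 2011 is a listed holiday. The next qualifying day is November 15, 2011.

November 15, 2011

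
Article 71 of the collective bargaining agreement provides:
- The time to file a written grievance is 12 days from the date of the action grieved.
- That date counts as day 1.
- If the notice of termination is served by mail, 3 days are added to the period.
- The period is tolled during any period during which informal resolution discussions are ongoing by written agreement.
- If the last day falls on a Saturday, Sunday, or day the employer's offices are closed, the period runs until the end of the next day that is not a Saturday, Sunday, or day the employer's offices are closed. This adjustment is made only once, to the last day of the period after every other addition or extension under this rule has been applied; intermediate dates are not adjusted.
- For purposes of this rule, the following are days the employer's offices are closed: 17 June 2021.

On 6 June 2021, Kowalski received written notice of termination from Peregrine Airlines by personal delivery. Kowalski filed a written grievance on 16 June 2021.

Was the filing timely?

Yes

Counting 6 June 2021 as day 1, day 12 is June 17, 2021.
Service was not by mail, so no mail extension applies.
June 17, 2021 is a listed holiday. The next qualifying day is June 18, 2021.
The deadline is June 18, 2021; the filing on June 16, 2021 is on or before that date.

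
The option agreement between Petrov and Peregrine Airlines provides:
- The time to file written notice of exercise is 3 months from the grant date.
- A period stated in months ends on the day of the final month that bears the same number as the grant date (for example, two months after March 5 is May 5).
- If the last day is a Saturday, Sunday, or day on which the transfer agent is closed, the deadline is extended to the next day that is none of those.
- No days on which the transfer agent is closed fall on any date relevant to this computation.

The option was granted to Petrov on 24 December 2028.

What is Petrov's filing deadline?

March 26, 2029

3 months after 24 December 2028 is March 24, 2029.
March 24, 2029 is Saturday; March 25, 2029 is Sunday. The next qualifying day is March 26, 2029.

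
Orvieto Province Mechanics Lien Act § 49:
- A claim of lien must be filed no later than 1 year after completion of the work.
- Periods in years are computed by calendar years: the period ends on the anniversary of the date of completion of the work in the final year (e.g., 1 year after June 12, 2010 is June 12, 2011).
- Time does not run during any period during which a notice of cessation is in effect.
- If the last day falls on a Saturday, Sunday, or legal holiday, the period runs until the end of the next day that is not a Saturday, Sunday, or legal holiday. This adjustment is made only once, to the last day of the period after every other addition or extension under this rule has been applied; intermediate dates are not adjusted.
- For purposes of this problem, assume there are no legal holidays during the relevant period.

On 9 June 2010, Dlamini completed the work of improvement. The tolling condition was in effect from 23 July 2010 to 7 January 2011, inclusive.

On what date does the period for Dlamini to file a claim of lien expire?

1 year after 9 June 2010 is June 9, 2011.
From July 23, 2010 through January 7, 2011 inclusive is 169 days; tolling adds 169 days: June 9, 2011 + 169 days = November 25, 2011.
November 25, 2011 is a Friday and not a legal holiday, so no extension applies.

November 25, 2011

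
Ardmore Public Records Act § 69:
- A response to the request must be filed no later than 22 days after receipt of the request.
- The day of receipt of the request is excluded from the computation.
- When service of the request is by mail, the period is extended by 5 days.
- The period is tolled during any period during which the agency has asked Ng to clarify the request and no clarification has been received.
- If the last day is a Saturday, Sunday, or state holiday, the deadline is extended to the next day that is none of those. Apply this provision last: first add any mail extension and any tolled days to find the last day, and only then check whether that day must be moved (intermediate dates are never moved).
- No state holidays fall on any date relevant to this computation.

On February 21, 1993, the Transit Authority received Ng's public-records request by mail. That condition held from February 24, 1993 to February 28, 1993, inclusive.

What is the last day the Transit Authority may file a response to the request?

March 25, 1993

22 days after February 21, 1993 is March 15, 1993.
Service was by mail, adding 5 days: March 15, 1993 + 5 days = March 20, 1993.
From February 24, 1993 through February 28, 1993 inclusive is 5 days; tolling adds 5 days: March 20, 1993 + 5 days = March 25, 1993.
March 25, 1993 is a Thursday and not a state holiday, so no extension applies.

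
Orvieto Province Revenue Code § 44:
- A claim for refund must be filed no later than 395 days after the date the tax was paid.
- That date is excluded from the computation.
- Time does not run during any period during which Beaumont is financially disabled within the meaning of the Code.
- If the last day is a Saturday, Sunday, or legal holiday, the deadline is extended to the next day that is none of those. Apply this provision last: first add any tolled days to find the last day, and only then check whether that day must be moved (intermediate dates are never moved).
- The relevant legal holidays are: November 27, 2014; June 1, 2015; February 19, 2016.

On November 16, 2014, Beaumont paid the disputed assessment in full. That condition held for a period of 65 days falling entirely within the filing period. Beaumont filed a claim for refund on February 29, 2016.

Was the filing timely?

No

395 days after November 16, 2014 is December 16, 2015.
Tolling adds 65 days: December 16, 2015 + 65 days = February 19, 2016.
February 19, 2016 is a listed holiday; February 20, 2016 is Saturday; February 21, 2016 is Sunday. The next qualifying day is February 22, 2016.
The deadline is February 22, 2016; the filing on February 29, 2016 is after that date.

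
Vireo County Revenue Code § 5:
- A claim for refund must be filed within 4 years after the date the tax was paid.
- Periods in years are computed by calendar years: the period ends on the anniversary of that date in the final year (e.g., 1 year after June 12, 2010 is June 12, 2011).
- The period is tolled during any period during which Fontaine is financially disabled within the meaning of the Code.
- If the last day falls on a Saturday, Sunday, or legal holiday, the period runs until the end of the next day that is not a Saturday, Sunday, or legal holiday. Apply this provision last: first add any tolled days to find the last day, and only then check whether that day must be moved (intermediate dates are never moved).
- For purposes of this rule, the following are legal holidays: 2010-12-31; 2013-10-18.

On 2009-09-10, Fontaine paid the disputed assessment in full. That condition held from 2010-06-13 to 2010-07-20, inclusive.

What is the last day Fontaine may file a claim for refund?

4 years after 2009-09-10 is September 10, 2013.
From June 13, 2010 through July 20, 2010 inclusive is 38 days; tolling adds 38 days: September 10, 2013 + 38 days = October 18, 2013.
October 18, 2013 is a listed holiday; October 19, 2013 is Saturday; October 20, 2013 is Sunday. The next qualifying day is October 21, 2013.

October 21, 2013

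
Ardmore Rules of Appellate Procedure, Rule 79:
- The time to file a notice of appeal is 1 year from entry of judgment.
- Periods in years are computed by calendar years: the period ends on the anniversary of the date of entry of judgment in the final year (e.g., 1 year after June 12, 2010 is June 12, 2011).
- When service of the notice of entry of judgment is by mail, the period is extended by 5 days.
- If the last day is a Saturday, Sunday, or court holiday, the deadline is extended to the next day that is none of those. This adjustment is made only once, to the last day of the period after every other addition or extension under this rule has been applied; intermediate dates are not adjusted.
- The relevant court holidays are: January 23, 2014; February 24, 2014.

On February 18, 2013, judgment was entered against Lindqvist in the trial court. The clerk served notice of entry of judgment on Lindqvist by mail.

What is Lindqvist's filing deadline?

February 25, 2014

1 year after February 18, 2013 is February 18, 2014.
Service was by mail, adding 5 days: February 18, 2014 + 5 days = February 23, 2014.
February 23, 2014 is Sunday; February 24, 2014 is a listed holiday. The next qualifying day is February 25, 2014.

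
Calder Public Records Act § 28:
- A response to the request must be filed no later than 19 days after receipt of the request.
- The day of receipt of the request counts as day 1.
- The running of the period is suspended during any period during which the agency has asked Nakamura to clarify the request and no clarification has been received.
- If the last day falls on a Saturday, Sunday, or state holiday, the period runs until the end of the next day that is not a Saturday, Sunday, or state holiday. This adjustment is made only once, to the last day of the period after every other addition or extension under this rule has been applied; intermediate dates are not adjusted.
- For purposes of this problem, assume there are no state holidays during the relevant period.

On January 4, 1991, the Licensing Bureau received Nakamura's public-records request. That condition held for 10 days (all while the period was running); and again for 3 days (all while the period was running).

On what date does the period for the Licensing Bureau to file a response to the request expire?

Counting January 4, 1991 as day 1, day 19 is January 22, 1991.
Tolling adds 10 days: January 22, 1991 + 10 days = February 1, 1991.
Tolling adds 3 days: February 1, 1991 + 3 days = February 4, 1991.
February 4, 1991 is a Monday and not a state holiday, so no extension applies.

February 4, 1991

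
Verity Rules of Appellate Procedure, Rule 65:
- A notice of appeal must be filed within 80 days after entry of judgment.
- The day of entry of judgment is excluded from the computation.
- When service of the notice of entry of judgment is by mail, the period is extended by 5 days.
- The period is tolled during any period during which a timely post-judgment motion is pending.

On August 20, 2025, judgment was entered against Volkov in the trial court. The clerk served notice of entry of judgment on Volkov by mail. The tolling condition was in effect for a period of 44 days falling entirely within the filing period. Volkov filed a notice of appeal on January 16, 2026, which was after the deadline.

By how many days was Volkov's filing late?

80 days after August 20, 2025 is November 8, 2025.
Service was by mail, adding 5 days: November 8, 2025 + 5 days = November 13, 2025.
Tolling adds 44 days: November 13, 2025 + 44 days = December 27, 2025.
The deadline is December 27, 2025; from December 27, 2025 to January 16, 2026 is 20 days.

20 days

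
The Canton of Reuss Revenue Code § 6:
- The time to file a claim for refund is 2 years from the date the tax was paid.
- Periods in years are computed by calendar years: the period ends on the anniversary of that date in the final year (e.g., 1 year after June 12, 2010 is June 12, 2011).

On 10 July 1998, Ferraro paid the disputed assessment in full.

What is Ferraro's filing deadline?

2 years after 10 July 1998 is July 10, 2000.

July 10, 2000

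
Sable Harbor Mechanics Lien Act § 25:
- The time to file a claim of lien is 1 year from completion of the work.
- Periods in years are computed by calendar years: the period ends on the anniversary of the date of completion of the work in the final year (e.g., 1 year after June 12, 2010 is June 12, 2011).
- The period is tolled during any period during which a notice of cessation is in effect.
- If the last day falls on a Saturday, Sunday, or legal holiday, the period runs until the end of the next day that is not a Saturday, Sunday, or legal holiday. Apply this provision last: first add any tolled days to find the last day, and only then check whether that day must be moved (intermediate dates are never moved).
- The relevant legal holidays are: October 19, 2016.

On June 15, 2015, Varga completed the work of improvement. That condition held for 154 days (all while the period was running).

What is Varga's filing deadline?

November 16, 2016

1 year after June 15, 2015 is June 15, 2016.
Tolling adds 154 days: June 15, 2016 + 154 days = November 16, 2016.
November 16, 2016 is a Wednesday and not a legal holiday, so no extension applies.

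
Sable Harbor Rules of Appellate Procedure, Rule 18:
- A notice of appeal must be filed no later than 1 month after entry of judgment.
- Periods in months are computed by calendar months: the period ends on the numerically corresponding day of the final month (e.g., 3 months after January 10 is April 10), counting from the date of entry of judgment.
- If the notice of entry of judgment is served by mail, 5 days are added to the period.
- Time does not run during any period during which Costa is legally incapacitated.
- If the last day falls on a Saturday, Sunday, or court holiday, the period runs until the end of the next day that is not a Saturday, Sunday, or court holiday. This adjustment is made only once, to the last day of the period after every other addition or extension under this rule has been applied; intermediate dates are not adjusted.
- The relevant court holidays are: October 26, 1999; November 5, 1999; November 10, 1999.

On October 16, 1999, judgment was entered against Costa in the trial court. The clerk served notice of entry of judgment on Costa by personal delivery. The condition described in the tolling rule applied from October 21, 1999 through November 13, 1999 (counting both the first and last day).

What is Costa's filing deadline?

December 10, 1999

1 month after October 16, 1999 is November 16, 1999.
Service was not by mail, so no mail extension applies.
From October 21, 1999 through November 13, 1999 inclusive is 24 days; tolling adds 24 days: November 16, 1999 + 24 days = December 10, 1999.
December 10, 1999 is a Friday and not a court holiday, so no extension applies.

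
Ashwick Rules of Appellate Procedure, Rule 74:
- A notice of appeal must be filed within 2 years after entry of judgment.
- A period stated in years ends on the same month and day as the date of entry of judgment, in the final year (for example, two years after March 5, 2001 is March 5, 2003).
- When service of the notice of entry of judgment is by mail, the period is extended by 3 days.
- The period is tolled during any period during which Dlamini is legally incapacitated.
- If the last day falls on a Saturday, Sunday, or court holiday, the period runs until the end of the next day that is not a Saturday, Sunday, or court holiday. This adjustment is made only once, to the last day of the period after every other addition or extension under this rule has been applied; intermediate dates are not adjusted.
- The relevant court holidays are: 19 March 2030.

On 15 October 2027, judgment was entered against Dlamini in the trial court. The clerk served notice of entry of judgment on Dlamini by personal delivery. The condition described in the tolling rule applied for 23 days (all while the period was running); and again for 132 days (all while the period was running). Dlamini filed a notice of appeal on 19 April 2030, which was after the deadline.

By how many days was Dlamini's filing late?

2 years after 15 October 2027 is October 15, 2029.
Service was not by mail, so no mail extension applies.
Tolling adds 23 days: October 15, 2029 + 23 days = November 7, 2029.
Tolling adds 132 days: November 7, 2029 + 132 days = March 19, 2030.
March 19, 2030 is a listed holiday. The next qualifying day is March 20, 2030.
The deadline is March 20, 2030; from March 20, 2030 to April 19, 2030 is 30 days.

30 days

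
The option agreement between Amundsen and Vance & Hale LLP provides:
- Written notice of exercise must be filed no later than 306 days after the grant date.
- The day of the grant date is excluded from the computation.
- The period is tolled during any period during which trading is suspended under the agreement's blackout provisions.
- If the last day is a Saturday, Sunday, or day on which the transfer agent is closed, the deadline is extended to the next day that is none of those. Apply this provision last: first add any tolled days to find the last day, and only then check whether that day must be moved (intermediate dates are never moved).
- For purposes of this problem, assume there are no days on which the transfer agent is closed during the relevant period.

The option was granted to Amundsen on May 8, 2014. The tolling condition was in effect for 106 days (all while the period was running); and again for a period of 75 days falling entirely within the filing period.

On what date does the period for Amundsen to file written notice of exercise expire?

306 days after May 8, 2014 is March 10, 2015.
Tolling adds 106 days: March 10, 2015 + 106 days = June 24, 2015.
Tolling adds 75 days: June 24, 2015 + 75 days = September 7, 2015.
September 7, 2015 is a Monday and not a day on which the transfer agent is closed, so no extension applies.

September 7, 2015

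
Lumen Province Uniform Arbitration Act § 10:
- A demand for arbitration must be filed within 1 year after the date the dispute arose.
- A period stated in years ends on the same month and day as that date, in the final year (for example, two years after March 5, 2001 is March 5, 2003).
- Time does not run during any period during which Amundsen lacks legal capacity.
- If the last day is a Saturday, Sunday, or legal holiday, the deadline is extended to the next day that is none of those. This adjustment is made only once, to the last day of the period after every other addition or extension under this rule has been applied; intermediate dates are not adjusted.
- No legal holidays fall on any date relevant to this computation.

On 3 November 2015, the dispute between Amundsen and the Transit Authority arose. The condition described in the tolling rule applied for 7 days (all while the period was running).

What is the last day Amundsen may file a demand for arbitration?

1 year after 3 November 2015 is November 3, 2016.
Tolling adds 7 days: November 3, 2016 + 7 days = November 10, 2016.
November 10, 2016 is a Thursday and not a legal holiday, so no extension applies.

November 10, 2016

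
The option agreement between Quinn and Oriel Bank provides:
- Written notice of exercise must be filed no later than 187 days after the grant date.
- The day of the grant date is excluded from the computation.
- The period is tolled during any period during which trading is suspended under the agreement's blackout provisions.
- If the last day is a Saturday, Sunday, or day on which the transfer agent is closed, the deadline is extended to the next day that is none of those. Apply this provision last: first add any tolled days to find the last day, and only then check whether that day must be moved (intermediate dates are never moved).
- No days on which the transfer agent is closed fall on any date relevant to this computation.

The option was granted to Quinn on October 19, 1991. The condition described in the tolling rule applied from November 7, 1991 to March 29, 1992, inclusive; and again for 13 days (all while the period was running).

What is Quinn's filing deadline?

September 28, 1992

187 days after October 19, 1991 is April 23, 1992.
From November 7, 1991 through March 29, 1992 inclusive is 144 days; tolling adds 144 days: April 23, 1992 + 144 days = September 14, 1992.
Tolling adds 13 days: September 14, 1992 + 13 days = September 27, 1992.
September 27, 1992 is Sunday. The next qualifying day is September 28, 1992.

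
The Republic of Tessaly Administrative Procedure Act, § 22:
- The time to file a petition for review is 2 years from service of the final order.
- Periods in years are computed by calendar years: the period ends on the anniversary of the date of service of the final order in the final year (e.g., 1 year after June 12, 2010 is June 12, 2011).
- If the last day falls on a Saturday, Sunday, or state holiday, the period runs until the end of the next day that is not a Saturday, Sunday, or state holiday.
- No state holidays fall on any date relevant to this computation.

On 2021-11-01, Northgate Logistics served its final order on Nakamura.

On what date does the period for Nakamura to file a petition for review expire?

2 years after 2021-11-01 is November 1, 2023.
November 1, 2023 is a Wednesday and not a state holiday, so no extension applies.

November 1, 2023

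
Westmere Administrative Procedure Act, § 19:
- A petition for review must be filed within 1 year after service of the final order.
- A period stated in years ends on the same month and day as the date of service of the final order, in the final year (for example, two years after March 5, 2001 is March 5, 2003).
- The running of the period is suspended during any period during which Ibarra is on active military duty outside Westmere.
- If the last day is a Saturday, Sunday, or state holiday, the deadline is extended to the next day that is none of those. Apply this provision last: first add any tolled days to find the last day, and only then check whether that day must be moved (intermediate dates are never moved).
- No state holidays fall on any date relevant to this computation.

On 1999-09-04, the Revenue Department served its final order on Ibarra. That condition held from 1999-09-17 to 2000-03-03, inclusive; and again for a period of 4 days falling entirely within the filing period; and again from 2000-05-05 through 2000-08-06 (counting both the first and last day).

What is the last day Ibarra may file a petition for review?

May 29, 2001

1 year after 1999-09-04 is September 4, 2000.
From September 17, 1999 through March 3, 2000 inclusive is 169 days; tolling adds 169 days: September 4, 2000 + 169 days = February 20, 2001.
Tolling adds 4 days: February 20, 2001 + 4 days = February 24, 2001.
From May 5, 2000 through August 6, 2000 inclusive is 94 days; tolling adds 94 days: February 24, 2001 + 94 days = May 29, 2001.
May 29, 2001 is a Tuesday and not a state holiday, so no extension applies.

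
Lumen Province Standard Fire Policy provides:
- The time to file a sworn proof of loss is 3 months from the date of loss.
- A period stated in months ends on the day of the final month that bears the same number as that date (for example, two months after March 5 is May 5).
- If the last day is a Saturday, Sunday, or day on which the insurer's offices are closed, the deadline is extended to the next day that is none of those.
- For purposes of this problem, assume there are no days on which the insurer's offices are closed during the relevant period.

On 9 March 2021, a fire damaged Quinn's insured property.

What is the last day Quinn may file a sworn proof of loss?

3 months after 9 March 2021 is June 9, 2021.
June 9, 2021 is a Wednesday and not a day on which the insurer's offices are closed, so no extension applies.

June 9, 2021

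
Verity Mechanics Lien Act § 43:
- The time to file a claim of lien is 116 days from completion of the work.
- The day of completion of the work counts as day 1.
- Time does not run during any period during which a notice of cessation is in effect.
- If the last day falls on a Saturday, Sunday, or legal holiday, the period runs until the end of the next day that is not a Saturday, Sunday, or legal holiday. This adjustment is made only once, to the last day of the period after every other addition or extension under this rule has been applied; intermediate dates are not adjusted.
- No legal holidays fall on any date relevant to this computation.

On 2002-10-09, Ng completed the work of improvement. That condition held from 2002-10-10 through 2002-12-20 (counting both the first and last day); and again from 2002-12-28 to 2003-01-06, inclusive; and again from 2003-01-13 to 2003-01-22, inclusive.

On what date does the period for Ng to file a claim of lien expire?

Counting 2002-10-09 as day 1, day 116 is February 1, 2003.
From October 10, 2002 through December 20, 2002 inclusive is 72 days; tolling adds 72 days: February 1, 2003 + 72 days = April 14, 2003.
From December 28, 2002 through January 6, 2003 inclusive is 10 days; tolling adds 10 days: April 14, 2003 + 10 days = April 24, 2003.
From January 13, 2003 through January 22, 2003 inclusive is 10 days; tolling adds 10 days: April 24, 2003 + 10 days = May 4, 2003.
May 4, 2003 is Sunday. The next qualifying day is May 5, 2003.

May 5, 2003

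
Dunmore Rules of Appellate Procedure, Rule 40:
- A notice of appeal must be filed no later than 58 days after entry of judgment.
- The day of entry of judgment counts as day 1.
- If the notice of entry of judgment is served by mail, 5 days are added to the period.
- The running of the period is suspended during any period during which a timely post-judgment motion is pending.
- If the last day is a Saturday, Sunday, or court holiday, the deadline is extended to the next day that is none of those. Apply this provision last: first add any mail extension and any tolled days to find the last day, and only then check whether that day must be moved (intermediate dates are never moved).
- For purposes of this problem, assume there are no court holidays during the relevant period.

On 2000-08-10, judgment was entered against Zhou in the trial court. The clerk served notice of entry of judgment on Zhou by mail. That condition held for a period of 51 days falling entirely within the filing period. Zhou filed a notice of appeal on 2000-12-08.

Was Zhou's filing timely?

Counting 2000-08-10 as day 1, day 58 is October 6, 2000.
Service was by mail, adding 5 days: October 6, 2000 + 5 days = October 11, 2000.
Tolling adds 51 days: October 11, 2000 + 51 days = December 1, 2000.
December 1, 2000 is a Friday and not a court holiday, so no extension applies.
The deadline is December 1, 2000; the filing on December 8, 2000 is after that date.

No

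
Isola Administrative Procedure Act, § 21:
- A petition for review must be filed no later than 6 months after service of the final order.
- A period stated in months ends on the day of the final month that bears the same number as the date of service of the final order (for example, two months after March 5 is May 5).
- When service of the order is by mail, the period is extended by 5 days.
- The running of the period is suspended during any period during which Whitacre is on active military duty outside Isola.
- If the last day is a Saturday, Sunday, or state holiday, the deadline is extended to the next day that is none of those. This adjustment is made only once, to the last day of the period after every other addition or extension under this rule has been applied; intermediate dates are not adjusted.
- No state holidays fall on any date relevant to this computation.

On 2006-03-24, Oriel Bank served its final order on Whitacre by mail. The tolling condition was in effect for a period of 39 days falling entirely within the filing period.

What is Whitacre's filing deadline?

6 months after 2006-03-24 is September 24, 2006.
Service was by mail, adding 5 days: September 24, 2006 + 5 days = September 29, 2006.
Tolling adds 39 days: September 29, 2006 + 39 days = November 7, 2006.
November 7, 2006 is a Tuesday and not a state holiday, so no extension applies.

November 7, 2006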